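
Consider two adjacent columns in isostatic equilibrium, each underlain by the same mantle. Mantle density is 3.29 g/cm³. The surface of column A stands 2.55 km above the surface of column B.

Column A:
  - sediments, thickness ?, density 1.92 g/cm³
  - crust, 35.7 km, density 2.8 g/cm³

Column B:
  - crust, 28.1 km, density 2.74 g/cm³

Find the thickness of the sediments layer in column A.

Take the compensation level at the base of the deeper column (depth z_c below the surface of column A) and equate Σ ρ_i t_i down to z_c; mantle fills any gap and the z_c terms cancel.
Column A: x×1.92 + 35.7×2.8 + (z_c − 35.7 − x)×3.29
Column B: 2.55×0 + 28.1×2.74 + (z_c − 2.55 − 28.1)×3.29
The z_c×3.29 term appears on both sides and cancels. Collect the known terms of each column as K = Σ(ρt)_known − 3.29 × (depth of known layers): K_A = 99.96 − 3.29×35.7 = −17.493; K_B = 76.994 − 3.29×(2.55 + 28.1) = −23.8445.
Balance: K_A − x×(3.29 − 1.92) = K_B, so x = (K_A − K_B)/(3.29 − 1.92) = 6.3515/1.37 = 4.64 km.

4.64 km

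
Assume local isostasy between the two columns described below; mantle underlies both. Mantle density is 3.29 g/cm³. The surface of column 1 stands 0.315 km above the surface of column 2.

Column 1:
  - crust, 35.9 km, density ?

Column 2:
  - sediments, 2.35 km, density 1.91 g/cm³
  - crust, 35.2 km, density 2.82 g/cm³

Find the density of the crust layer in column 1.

Take the compensation level at the base of the deeper column (depth z_c below the surface of column 1) and equate Σ ρ_i t_i down to z_c; mantle fills any gap and the z_c terms cancel.
Column 1: 35.9×ρ + (z_c − 35.9)×3.29
Column 2: 0.315×0 + 2.35×1.91 + 35.2×2.82 + (z_c − 0.315 − 37.55)×3.29
The z_c×3.29 term appears on both sides and cancels. Collect the known terms of each column as K = Σ(ρt)_known − 3.29 × (depth of known layers): K_1 = 0 − 3.29×35.9 = −118.111; K_2 = 103.7525 − 3.29×(0.315 + 37.55) = −20.82335.
Balance: K_1 + 35.9×ρ = K_2, so ρ = (K_2 − K_1)/35.9 = 97.2876/35.9 = 2.71 g/cm³.

2.71 g/cm³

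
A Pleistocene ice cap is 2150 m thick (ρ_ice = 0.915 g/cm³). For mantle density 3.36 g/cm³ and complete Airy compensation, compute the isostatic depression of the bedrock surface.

Balancing pressure at the compensation depth: the ice load ρ_ice t is balanced by mantle displaced below, ρ_m s.
s = t ρ_ice / ρ_m = 2150 m × 0.915/3.36 = 585 m.

585 m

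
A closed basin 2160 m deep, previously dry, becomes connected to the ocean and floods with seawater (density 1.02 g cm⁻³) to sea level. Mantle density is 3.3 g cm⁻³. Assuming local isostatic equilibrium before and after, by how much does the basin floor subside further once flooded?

After flooding the water column is d + s deep. Its weight must equal the weight of mantle displaced by the extra subsidence s: (d + s) ρ_w = s ρ_m.
s = d ρ_w / (ρ_m − ρ_w) = 2160 m × 1.02/(3.3 − 1.02) = 966 m.

966 m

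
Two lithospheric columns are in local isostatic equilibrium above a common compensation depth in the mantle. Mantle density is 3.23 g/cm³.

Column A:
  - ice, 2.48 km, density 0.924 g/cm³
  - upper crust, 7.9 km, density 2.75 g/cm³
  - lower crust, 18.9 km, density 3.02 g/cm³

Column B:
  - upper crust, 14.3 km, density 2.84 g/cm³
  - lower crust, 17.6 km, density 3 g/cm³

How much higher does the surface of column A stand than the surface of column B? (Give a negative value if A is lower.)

For any compensation level in the mantle, the mantle terms cancel and isostasy reduces to e = (Σt_A − Σt_B) − (Σ(ρt)_A − Σ(ρt)_B) / ρ_m.
Σt_A = 29.28 km; Σt_B = 31.9 km; Σ(ρt)_A = 81.09452; Σ(ρt)_B = 93.412 (in km·g/cm³).
e = (29.28 − 31.9) − (81.09452 − 93.412) / 3.23 = 1.19 km.

1.19 km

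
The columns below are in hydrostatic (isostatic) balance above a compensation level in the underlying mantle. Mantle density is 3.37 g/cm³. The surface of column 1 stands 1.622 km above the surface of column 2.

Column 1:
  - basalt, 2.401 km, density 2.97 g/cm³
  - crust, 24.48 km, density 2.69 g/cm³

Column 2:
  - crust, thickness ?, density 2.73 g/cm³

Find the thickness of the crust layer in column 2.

19 km

Take the compensation level at the base of the deeper column (depth z_c below the surface of column 1) and equate Σ ρ_i t_i down to z_c; mantle fills any gap and the z_c terms cancel.
Column 1: 2.401×2.97 + 24.48×2.69 + (z_c − 26.881)×3.37
Column 2: 1.622×0 + x×2.73 + (z_c − 1.622 − 0 − x)×3.37
The z_c×3.37 term appears on both sides and cancels. Collect the known terms of each column as K = Σ(ρt)_known − 3.37 × (depth of known layers): K_1 = 72.98217 − 3.37×26.881 = −17.6068; K_2 = 0 − 3.37×(1.622 + 0) = −5.46614.
Balance: K_1 = K_2 − x×(3.37 − 2.73), so x = (K_2 − K_1)/(3.37 − 2.73) = 12.1407/0.64 = 19 km.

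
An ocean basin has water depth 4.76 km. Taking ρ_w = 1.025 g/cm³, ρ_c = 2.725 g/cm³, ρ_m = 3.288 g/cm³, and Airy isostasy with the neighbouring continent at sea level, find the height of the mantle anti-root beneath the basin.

14.4 km

Balancing pressure at the compensation depth: replacing crust with seawater at the top is compensated by replacing crust with mantle at the base: d (ρ_c − ρ_w) = a (ρ_m − ρ_c).
a = d (ρ_c − ρ_w)/(ρ_m − ρ_c) = 4.76 km × 1.7/0.563 = 14.4 km.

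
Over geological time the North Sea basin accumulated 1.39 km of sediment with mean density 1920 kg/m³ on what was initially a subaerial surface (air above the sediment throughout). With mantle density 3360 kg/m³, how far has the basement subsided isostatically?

Subaerial load: s = t ρ_sed / ρ_m = 1.39 km × 1920/3360 = 0.794 km.

0.794 km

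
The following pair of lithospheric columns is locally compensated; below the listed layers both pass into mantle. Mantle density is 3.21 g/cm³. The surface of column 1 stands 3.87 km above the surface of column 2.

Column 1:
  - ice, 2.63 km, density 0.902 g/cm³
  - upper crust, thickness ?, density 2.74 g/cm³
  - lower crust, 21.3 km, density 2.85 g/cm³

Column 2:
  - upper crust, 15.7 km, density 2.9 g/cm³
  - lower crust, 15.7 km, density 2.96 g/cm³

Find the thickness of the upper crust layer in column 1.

Take the compensation level at the base of the deeper column (depth z_c below the surface of column 1) and equate Σ ρ_i t_i down to z_c; mantle fills any gap and the z_c terms cancel.
Column 1: 2.63×0.902 + x×2.74 + 21.3×2.85 + (z_c − 23.93 − x)×3.21
Column 2: 3.87×0 + 15.7×2.9 + 15.7×2.96 + (z_c − 3.87 − 31.4)×3.21
The z_c×3.21 term appears on both sides and cancels. Collect the known terms of each column as K = Σ(ρt)_known − 3.21 × (depth of known layers): K_1 = 63.07726 − 3.21×23.93 = −13.73804; K_2 = 92.002 − 3.21×(3.87 + 31.4) = −21.2147.
Balance: K_1 − x×(3.21 − 2.74) = K_2, so x = (K_1 − K_2)/(3.21 − 2.74) = 7.47666/0.47 = 15.9 km.

15.9 km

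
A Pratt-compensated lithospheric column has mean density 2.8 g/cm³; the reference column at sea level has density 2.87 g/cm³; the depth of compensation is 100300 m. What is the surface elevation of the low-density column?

ρ_ref D = ρ (D + h) → h = D (ρ_ref − ρ)/ρ.
h = 100300 m × (2.87 − 2.8)/2.8 = 2510 m.

2510 m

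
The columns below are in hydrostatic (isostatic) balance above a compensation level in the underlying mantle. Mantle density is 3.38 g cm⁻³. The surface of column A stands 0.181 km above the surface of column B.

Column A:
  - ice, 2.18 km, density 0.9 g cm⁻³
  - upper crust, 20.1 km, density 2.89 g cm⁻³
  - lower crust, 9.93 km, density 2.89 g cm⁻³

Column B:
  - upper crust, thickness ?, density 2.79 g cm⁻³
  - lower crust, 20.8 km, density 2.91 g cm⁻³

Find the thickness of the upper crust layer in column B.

Take the compensation level at the base of the deeper column (depth z_c below the surface of column A) and equate Σ ρ_i t_i down to z_c; mantle fills any gap and the z_c terms cancel.
Column A: 2.18×0.9 + 20.1×2.89 + 9.93×2.89 + (z_c − 32.21)×3.38
Column B: 0.181×0 + x×2.79 + 20.8×2.91 + (z_c − 0.181 − 20.8 − x)×3.38
The z_c×3.38 term appears on both sides and cancels. Collect the known terms of each column as K = Σ(ρt)_known − 3.38 × (depth of known layers): K_A = 88.7487 − 3.38×32.21 = −20.1211; K_B = 60.528 − 3.38×(0.181 + 20.8) = −10.38778.
Balance: K_A = K_B − x×(3.38 − 2.79), so x = (K_B − K_A)/(3.38 − 2.79) = 9.73332/0.59 = 16.5 km.

16.5 km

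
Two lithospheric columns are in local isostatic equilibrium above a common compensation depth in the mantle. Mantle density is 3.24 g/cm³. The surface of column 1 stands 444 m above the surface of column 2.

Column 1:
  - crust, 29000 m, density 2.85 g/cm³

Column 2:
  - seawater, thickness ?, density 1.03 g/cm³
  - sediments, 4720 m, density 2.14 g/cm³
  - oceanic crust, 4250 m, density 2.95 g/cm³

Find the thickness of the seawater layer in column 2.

Take the compensation level at the base of the deeper column (depth z_c below the surface of column 1) and equate Σ ρ_i t_i down to z_c; mantle fills any gap and the z_c terms cancel.
Column 1: 29000×2.85 + (z_c − 29000)×3.24
Column 2: 444×0 + x×1.03 + 4720×2.14 + 4250×2.95 + (z_c − 444 − 8970 − x)×3.24
The z_c×3.24 term appears on both sides and cancels. Collect the known terms of each column as K = Σ(ρt)_known − 3.24 × (depth of known layers): K_1 = 82650 − 3.24×29000 = −11310; K_2 = 22638.3 − 3.24×(444 + 8970) = −7863.06.
Balance: K_1 = K_2 − x×(3.24 − 1.03), so x = (K_2 − K_1)/(3.24 − 1.03) = 3446.94/2.21 = 1560 m.

1560 m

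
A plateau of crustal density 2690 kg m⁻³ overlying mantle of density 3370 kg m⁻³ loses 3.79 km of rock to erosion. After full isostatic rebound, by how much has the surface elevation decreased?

0.765 km

Rebound u = e ρ_c/ρ_m = 3.79 km × 2690/3370 = 3.025 km.
Net surface drop = e − u = 3.79 km − 3.025 km = e (ρ_m − ρ_c)/ρ_m = 0.765 km.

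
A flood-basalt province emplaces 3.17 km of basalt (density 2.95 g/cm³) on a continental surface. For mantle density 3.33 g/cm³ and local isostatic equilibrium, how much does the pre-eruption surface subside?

2.81 km

Subaerial loading: s = t ρ_load / ρ_m.
s = 3.17 km × 2.95/3.33 = 2.81 km.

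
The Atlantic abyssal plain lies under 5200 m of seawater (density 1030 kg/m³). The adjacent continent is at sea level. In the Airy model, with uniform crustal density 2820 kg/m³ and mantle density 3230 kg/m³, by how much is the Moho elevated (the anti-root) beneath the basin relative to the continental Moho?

22700 m

Isostatic balance requires: replacing crust with seawater at the top is compensated by replacing crust with mantle at the base: d (ρ_c − ρ_w) = a (ρ_m − ρ_c).
a = d (ρ_c − ρ_w)/(ρ_m − ρ_c) = 5200 m × 1790/410 = 22700 m.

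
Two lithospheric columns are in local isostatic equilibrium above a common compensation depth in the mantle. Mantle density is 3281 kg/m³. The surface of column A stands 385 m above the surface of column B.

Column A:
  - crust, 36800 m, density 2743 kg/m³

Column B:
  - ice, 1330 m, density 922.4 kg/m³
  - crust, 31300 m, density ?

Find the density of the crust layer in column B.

Take the compensation level at the base of the deeper column (depth z_c below the surface of column A) and equate Σ ρ_i t_i down to z_c; mantle fills any gap and the z_c terms cancel.
Column A: 36800×2743 + (z_c − 36800)×3281
Column B: 385×0 + 1330×922.4 + 31300×ρ + (z_c − 385 − 32630)×3281
The z_c×3281 term appears on both sides and cancels. Collect the known terms of each column as K = Σ(ρt)_known − 3281 × (depth of known layers): K_A = 100942400 − 3281×36800 = −19798400; K_B = 1226792 − 3281×(385 + 32630) = −107095423.
Balance: K_A = K_B + 31300×ρ, so ρ = (K_A − K_B)/31300 = 87297000/31300 = 2790 kg/m³.

2790 kg/m³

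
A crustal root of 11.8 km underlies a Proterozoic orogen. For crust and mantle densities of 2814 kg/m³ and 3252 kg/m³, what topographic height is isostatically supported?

In Airy isostatic equilibrium: ρ_c h = (ρ_m − ρ_c) r.
h = r (ρ_m − ρ_c) / ρ_c = 11.8 km × (3252 − 2814) / 2814 = 1.84 km.

1.84 km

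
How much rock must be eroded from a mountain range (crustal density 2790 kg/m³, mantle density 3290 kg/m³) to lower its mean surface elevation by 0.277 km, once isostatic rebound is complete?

1.82 km

Net drop Δ = e − u = e − e ρ_c/ρ_m = e (ρ_m − ρ_c)/ρ_m.
e = Δ ρ_m/(ρ_m − ρ_c) = 0.277 km × 3290/500 = 1.82 km.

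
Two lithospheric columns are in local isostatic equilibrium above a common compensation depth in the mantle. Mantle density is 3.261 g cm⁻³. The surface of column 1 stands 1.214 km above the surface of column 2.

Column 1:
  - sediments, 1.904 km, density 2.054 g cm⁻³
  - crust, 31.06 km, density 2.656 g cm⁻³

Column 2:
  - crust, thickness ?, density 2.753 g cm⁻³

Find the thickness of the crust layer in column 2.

33.7 km

Take the compensation level at the base of the deeper column (depth z_c below the surface of column 1) and equate Σ ρ_i t_i down to z_c; mantle fills any gap and the z_c terms cancel.
Column 1: 1.904×2.054 + 31.06×2.656 + (z_c − 32.964)×3.261
Column 2: 1.214×0 + x×2.753 + (z_c − 1.214 − 0 − x)×3.261
The z_c×3.261 term appears on both sides and cancels. Collect the known terms of each column as K = Σ(ρt)_known − 3.261 × (depth of known layers): K_1 = 86.406176 − 3.261×32.964 = −21.089428; K_2 = 0 − 3.261×(1.214 + 0) = −3.958854.
Balance: K_1 = K_2 − x×(3.261 − 2.753), so x = (K_2 − K_1)/(3.261 − 2.753) = 17.1306/0.508 = 33.7 km.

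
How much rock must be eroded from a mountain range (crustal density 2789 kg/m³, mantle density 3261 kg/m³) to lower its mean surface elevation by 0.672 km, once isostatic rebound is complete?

Net drop Δ = e − u = e − e ρ_c/ρ_m = e (ρ_m − ρ_c)/ρ_m.
e = Δ ρ_m/(ρ_m − ρ_c) = 0.672 km × 3261/472 = 4.64 km.

4.64 km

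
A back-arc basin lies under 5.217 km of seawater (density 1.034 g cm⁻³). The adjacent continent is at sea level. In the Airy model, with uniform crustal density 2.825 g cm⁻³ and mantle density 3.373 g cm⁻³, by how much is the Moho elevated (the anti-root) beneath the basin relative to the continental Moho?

Equating mass per unit area of the two columns: replacing crust with seawater at the top is compensated by replacing crust with mantle at the base: d (ρ_c − ρ_w) = a (ρ_m − ρ_c).
a = d (ρ_c − ρ_w)/(ρ_m − ρ_c) = 5.217 km × 1.791/0.548 = 17.1 km.

17.1 km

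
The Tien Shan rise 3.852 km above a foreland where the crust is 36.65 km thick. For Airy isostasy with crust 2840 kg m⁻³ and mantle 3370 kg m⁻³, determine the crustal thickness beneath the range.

Root depth r = h ρ_c / (ρ_m − ρ_c) = 3.852 km × 2840 / 530 = 20.64 km.
Total thickness = T + h + r = 36.65 km + 3.852 km + 20.64 km = 61.1 km.

61.1 km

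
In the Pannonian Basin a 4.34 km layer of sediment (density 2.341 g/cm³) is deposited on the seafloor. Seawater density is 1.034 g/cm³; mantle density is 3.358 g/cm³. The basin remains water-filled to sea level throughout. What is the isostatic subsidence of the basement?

Submarine loading: the sediment displaces seawater, and the subsidence is in turn flooded, so s (ρ_m − ρ_w) = t (ρ_sed − ρ_w).
s = 4.34 km × (2.341 − 1.034) / (3.358 − 1.034) = 2.44 km.

2.44 km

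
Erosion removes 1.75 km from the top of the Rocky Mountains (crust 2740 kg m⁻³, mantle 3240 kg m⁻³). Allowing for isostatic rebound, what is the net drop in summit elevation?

Rebound u = e ρ_c/ρ_m = 1.75 km × 2740/3240 = 1.48 km.
Net surface drop = e − u = 1.75 km − 1.48 km = e (ρ_m − ρ_c)/ρ_m = 0.27 km.

0.27 km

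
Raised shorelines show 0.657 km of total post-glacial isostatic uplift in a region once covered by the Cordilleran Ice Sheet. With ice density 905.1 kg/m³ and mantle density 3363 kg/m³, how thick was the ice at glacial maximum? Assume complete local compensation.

2.44 km

u = t ρ_ice/ρ_m → t = u ρ_m/ρ_ice = 0.657 km × 3363/905.1 = 2.44 km.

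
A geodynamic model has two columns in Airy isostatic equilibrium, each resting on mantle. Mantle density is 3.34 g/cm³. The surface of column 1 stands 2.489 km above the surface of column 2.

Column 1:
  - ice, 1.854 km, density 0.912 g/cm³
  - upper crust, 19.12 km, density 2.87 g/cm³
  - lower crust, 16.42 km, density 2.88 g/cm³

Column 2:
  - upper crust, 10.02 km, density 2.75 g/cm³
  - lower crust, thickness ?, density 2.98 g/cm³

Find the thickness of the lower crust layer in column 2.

18.9 km

Take the compensation level at the base of the deeper column (depth z_c below the surface of column 1) and equate Σ ρ_i t_i down to z_c; mantle fills any gap and the z_c terms cancel.
Column 1: 1.854×0.912 + 19.12×2.87 + 16.42×2.88 + (z_c − 37.394)×3.34
Column 2: 2.489×0 + 10.02×2.75 + x×2.98 + (z_c − 2.489 − 10.02 − x)×3.34
The z_c×3.34 term appears on both sides and cancels. Collect the known terms of each column as K = Σ(ρt)_known − 3.34 × (depth of known layers): K_1 = 103.854848 − 3.34×37.394 = −21.041112; K_2 = 27.555 − 3.34×(2.489 + 10.02) = −14.22506.
Balance: K_1 = K_2 − x×(3.34 − 2.98), so x = (K_2 − K_1)/(3.34 − 2.98) = 6.81605/0.36 = 18.9 km.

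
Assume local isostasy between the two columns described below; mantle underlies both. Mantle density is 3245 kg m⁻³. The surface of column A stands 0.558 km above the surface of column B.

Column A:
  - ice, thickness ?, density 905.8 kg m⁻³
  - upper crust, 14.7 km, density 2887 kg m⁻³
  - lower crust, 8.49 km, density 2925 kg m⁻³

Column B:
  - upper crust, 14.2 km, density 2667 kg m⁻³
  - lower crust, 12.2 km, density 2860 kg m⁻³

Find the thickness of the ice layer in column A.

Take the compensation level at the base of the deeper column (depth z_c below the surface of column A) and equate Σ ρ_i t_i down to z_c; mantle fills any gap and the z_c terms cancel.
Column A: x×905.8 + 14.7×2887 + 8.49×2925 + (z_c − 23.19 − x)×3245
Column B: 0.558×0 + 14.2×2667 + 12.2×2860 + (z_c − 0.558 − 26.4)×3245
The z_c×3245 term appears on both sides and cancels. Collect the known terms of each column as K = Σ(ρt)_known − 3245 × (depth of known layers): K_A = 67272.15 − 3245×23.19 = −7979.4; K_B = 72763.4 − 3245×(0.558 + 26.4) = −14715.31.
Balance: K_A − x×(3245 − 905.8) = K_B, so x = (K_A − K_B)/(3245 − 905.8) = 6735.91/2339.2 = 2.88 km.

2.88 km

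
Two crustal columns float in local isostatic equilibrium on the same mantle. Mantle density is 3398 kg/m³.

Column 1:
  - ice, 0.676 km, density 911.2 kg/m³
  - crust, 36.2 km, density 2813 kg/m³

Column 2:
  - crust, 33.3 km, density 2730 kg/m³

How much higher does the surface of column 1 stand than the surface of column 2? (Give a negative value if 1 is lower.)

For any compensation level in the mantle, the mantle terms cancel and isostasy reduces to e = (Σt_1 − Σt_2) − (Σ(ρt)_1 − Σ(ρt)_2) / ρ_m.
Σt_1 = 36.876 km; Σt_2 = 33.3 km; Σ(ρt)_1 = 102446.571; Σ(ρt)_2 = 90909 (in km·kg/m³).
e = (36.876 − 33.3) − (102446.571 − 90909) / 3398 = 0.181 km.

0.181 km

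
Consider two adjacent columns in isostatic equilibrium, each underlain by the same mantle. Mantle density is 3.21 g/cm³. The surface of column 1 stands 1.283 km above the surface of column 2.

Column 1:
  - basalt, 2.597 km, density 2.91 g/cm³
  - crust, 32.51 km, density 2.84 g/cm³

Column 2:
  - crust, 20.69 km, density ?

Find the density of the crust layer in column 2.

2.79 g/cm³

Take the compensation level at the base of the deeper column (depth z_c below the surface of column 1) and equate Σ ρ_i t_i down to z_c; mantle fills any gap and the z_c terms cancel.
Column 1: 2.597×2.91 + 32.51×2.84 + (z_c − 35.107)×3.21
Column 2: 1.283×0 + 20.69×ρ + (z_c − 1.283 − 20.69)×3.21
The z_c×3.21 term appears on both sides and cancels. Collect the known terms of each column as K = Σ(ρt)_known − 3.21 × (depth of known layers): K_1 = 99.88567 − 3.21×35.107 = −12.8078; K_2 = 0 − 3.21×(1.283 + 20.69) = −70.53333.
Balance: K_1 = K_2 + 20.69×ρ, so ρ = (K_1 − K_2)/20.69 = 57.7255/20.69 = 2.79 g/cm³.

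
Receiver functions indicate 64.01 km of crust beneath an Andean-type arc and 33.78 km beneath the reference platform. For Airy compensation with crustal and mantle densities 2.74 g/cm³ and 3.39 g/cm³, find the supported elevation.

5.8 km

Excess crust Δ = 64.01 km − 33.78 km = 30.23 km, split between elevation h and root r with h + r = Δ.
Airy balance ρ_c h = (ρ_m − ρ_c) r gives r = h ρ_c/(ρ_m − ρ_c), so h (1 + ρ_c/(ρ_m − ρ_c)) = Δ, i.e. h = Δ (ρ_m − ρ_c)/ρ_m.
h = 30.23 km × 0.65/3.39 = 5.8 km.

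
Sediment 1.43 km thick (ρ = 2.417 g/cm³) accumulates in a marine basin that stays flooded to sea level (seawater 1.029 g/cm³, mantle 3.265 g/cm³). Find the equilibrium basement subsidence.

Submarine loading: the sediment displaces seawater, and the subsidence is in turn flooded, so s (ρ_m − ρ_w) = t (ρ_sed − ρ_w).
s = 1.43 km × (2.417 − 1.029) / (3.265 − 1.029) = 0.888 km.

0.888 km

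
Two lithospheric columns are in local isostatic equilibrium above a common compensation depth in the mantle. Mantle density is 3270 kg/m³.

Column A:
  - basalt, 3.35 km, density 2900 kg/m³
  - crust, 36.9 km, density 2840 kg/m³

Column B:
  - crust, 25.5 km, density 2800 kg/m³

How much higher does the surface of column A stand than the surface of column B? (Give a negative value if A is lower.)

1.57 km

For any compensation level in the mantle, the mantle terms cancel and isostasy reduces to e = (Σt_A − Σt_B) − (Σ(ρt)_A − Σ(ρt)_B) / ρ_m.
Σt_A = 40.25 km; Σt_B = 25.5 km; Σ(ρt)_A = 114511; Σ(ρt)_B = 71400 (in km·kg/m³).
e = (40.25 − 25.5) − (114511 − 71400) / 3270 = 1.57 km.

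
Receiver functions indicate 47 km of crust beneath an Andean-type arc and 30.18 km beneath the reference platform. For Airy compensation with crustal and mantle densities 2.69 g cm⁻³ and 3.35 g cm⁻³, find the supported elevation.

Excess crust Δ = 47 km − 30.18 km = 16.82 km, split between elevation h and root r with h + r = Δ.
Airy balance ρ_c h = (ρ_m − ρ_c) r gives r = h ρ_c/(ρ_m − ρ_c), so h (1 + ρ_c/(ρ_m − ρ_c)) = Δ, i.e. h = Δ (ρ_m − ρ_c)/ρ_m.
h = 16.82 km × 0.66/3.35 = 3.31 km.

3.31 km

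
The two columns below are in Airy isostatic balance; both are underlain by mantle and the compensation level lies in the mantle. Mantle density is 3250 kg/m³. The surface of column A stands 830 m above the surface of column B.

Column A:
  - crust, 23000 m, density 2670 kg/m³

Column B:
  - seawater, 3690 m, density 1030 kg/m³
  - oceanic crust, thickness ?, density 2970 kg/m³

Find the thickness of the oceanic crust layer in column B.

8750 m

Take the compensation level at the base of the deeper column (depth z_c below the surface of column A) and equate Σ ρ_i t_i down to z_c; mantle fills any gap and the z_c terms cancel.
Column A: 23000×2670 + (z_c − 23000)×3250
Column B: 830×0 + 3690×1030 + x×2970 + (z_c − 830 − 3690 − x)×3250
The z_c×3250 term appears on both sides and cancels. Collect the known terms of each column as K = Σ(ρt)_known − 3250 × (depth of known layers): K_A = 61410000 − 3250×23000 = −13340000; K_B = 3800700 − 3250×(830 + 3690) = −10889300.
Balance: K_A = K_B − x×(3250 − 2970), so x = (K_B − K_A)/(3250 − 2970) = 2450700/280 = 8750 m.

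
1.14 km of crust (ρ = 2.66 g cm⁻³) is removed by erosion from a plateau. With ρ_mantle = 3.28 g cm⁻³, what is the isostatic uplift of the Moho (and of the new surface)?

0.925 km

Unloading: uplift u = e ρ_c/ρ_m = 1.14 km × 2.66/3.28 = 0.925 km.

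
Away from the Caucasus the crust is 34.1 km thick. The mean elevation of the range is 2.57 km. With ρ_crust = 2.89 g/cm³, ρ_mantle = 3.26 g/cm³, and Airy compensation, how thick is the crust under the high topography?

Root depth r = h ρ_c / (ρ_m − ρ_c) = 2.57 km × 2.89 / 0.37 = 20.07 km.
Total thickness = T + h + r = 34.1 km + 2.57 km + 20.07 km = 56.7 km.

56.7 km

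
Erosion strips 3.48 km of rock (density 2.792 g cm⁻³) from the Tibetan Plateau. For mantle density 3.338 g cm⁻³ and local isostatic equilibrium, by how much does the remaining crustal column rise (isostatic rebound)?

2.91 km

Unloading: uplift u = e ρ_c/ρ_m = 3.48 km × 2.792/3.338 = 2.91 km.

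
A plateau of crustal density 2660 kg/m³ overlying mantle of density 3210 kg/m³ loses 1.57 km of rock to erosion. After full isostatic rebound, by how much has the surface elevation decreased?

Rebound u = e ρ_c/ρ_m = 1.57 km × 2660/3210 = 1.301 km.
Net surface drop = e − u = 1.57 km − 1.301 km = e (ρ_m − ρ_c)/ρ_m = 0.269 km.

0.269 km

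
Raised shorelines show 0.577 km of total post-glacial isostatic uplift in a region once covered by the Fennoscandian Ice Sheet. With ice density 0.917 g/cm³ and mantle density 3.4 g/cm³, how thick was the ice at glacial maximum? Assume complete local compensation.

u = t ρ_ice/ρ_m → t = u ρ_m/ρ_ice = 0.577 km × 3.4/0.917 = 2.14 km.

2.14 km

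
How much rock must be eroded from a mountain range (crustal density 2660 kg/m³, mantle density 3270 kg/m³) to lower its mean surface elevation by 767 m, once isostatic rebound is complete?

4110 m

Net drop Δ = e − u = e − e ρ_c/ρ_m = e (ρ_m − ρ_c)/ρ_m.
e = Δ ρ_m/(ρ_m − ρ_c) = 767 m × 3270/610 = 4110 m.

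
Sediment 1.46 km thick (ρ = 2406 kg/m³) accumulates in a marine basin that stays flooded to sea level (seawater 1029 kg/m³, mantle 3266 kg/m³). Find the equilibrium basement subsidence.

0.899 km

Submarine loading: the sediment displaces seawater, and the subsidence is in turn flooded, so s (ρ_m − ρ_w) = t (ρ_sed − ρ_w).
s = 1.46 km × (2406 − 1029) / (3266 − 1029) = 0.899 km.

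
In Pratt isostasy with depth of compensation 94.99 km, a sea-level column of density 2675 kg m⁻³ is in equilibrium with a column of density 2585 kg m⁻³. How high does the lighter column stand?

3.31 km

ρ_ref D = ρ (D + h) → h = D (ρ_ref − ρ)/ρ.
h = 94.99 km × (2675 − 2585)/2585 = 3.31 km.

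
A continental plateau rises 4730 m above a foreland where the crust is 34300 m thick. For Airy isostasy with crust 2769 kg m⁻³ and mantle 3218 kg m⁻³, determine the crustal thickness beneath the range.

68200 m

Root depth r = h ρ_c / (ρ_m − ρ_c) = 4730 m × 2769 / 449 = 29170 m.
Total thickness = T + h + r = 34300 m + 4730 m + 29170 m = 68200 m.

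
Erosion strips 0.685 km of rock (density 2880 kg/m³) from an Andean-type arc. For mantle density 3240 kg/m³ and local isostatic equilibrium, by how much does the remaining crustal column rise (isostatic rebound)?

Unloading: uplift u = e ρ_c/ρ_m = 0.685 km × 2880/3240 = 0.609 km.

0.609 km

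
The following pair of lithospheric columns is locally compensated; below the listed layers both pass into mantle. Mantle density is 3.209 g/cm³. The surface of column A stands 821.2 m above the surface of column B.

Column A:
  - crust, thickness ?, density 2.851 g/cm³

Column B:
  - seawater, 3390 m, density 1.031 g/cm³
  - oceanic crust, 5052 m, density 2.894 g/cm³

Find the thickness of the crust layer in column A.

32400 m

Take the compensation level at the base of the deeper column (depth z_c below the surface of column A) and equate Σ ρ_i t_i down to z_c; mantle fills any gap and the z_c terms cancel.
Column A: x×2.851 + (z_c − 0 − x)×3.209
Column B: 821.2×0 + 3390×1.031 + 5052×2.894 + (z_c − 821.2 − 8442)×3.209
The z_c×3.209 term appears on both sides and cancels. Collect the known terms of each column as K = Σ(ρt)_known − 3.209 × (depth of known layers): K_A = 0 − 3.209×0 = 0; K_B = 18115.578 − 3.209×(821.2 + 8442) = −11610.0308.
Balance: K_A − x×(3.209 − 2.851) = K_B, so x = (K_A − K_B)/(3.209 − 2.851) = 11610/0.358 = 32400 m.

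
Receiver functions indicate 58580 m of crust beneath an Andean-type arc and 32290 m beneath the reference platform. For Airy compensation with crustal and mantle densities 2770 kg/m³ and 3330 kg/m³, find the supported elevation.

Excess crust Δ = 58580 m − 32290 m = 26290 m, split between elevation h and root r with h + r = Δ.
Airy balance ρ_c h = (ρ_m − ρ_c) r gives r = h ρ_c/(ρ_m − ρ_c), so h (1 + ρ_c/(ρ_m − ρ_c)) = Δ, i.e. h = Δ (ρ_m − ρ_c)/ρ_m.
h = 26290 m × 560/3330 = 4420 m.

4420 m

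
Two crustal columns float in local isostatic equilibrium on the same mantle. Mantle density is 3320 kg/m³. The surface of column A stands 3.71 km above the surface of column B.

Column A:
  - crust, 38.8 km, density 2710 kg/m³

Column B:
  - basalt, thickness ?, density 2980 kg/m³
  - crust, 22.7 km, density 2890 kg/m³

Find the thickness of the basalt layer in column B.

4.68 km

Take the compensation level at the base of the deeper column (depth z_c below the surface of column A) and equate Σ ρ_i t_i down to z_c; mantle fills any gap and the z_c terms cancel.
Column A: 38.8×2710 + (z_c − 38.8)×3320
Column B: 3.71×0 + x×2980 + 22.7×2890 + (z_c − 3.71 − 22.7 − x)×3320
The z_c×3320 term appears on both sides and cancels. Collect the known terms of each column as K = Σ(ρt)_known − 3320 × (depth of known layers): K_A = 105148 − 3320×38.8 = −23668; K_B = 65603 − 3320×(3.71 + 22.7) = −22078.2.
Balance: K_A = K_B − x×(3320 − 2980), so x = (K_B − K_A)/(3320 − 2980) = 1589.8/340 = 4.68 km.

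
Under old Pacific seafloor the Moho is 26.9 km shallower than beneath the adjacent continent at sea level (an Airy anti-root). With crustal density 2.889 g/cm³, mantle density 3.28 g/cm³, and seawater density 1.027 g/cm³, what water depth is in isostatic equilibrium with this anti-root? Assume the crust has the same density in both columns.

Replacing a thickness d of crust by seawater at the top must be balanced by replacing crust with mantle at the base: d (ρ_c − ρ_w) = a (ρ_m − ρ_c).
d = a (ρ_m − ρ_c)/(ρ_c − ρ_w) = 26.9 km × 0.391/1.862 = 5.65 km.

5.65 km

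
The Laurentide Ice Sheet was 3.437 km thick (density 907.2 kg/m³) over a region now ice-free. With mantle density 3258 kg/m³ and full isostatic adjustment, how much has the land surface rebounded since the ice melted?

Removing the load lets mantle flow back in; uplift u satisfies ρ_ice t = ρ_m u.
u = t ρ_ice/ρ_m = 3.437 km × 907.2/3258 = 0.957 km.

0.957 km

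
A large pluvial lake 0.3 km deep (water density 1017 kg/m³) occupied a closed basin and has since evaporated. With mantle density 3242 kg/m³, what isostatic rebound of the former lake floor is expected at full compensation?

0.0941 km

u = d ρ_w/ρ_m = 0.3 km × 1017/3242 = 0.0941 km.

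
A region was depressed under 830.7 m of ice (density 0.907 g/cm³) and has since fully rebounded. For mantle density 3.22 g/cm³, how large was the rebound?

Removing the load lets mantle flow back in; uplift u satisfies ρ_ice t = ρ_m u.
u = t ρ_ice/ρ_m = 830.7 m × 0.907/3.22 = 234 m.

234 m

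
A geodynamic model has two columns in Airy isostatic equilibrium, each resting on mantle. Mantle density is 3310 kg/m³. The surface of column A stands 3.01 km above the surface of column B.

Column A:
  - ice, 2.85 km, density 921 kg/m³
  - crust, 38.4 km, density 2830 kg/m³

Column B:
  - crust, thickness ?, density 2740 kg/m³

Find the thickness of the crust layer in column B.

26.8 km

Take the compensation level at the base of the deeper column (depth z_c below the surface of column A) and equate Σ ρ_i t_i down to z_c; mantle fills any gap and the z_c terms cancel.
Column A: 2.85×921 + 38.4×2830 + (z_c − 41.25)×3310
Column B: 3.01×0 + x×2740 + (z_c − 3.01 − 0 − x)×3310
The z_c×3310 term appears on both sides and cancels. Collect the known terms of each column as K = Σ(ρt)_known − 3310 × (depth of known layers): K_A = 111296.85 − 3310×41.25 = −25240.65; K_B = 0 − 3310×(3.01 + 0) = −9963.1.
Balance: K_A = K_B − x×(3310 − 2740), so x = (K_B − K_A)/(3310 − 2740) = 15277.6/570 = 26.8 km.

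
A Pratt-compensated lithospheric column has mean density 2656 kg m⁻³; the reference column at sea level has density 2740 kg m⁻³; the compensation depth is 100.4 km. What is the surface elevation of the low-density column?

3.18 km

ρ_ref D = ρ (D + h) → h = D (ρ_ref − ρ)/ρ.
h = 100.4 km × (2740 − 2656)/2656 = 3.18 km.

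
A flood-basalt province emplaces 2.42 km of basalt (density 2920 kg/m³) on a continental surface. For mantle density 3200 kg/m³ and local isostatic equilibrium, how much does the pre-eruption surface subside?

Subaerial loading: s = t ρ_load / ρ_m.
s = 2.42 km × 2920/3200 = 2.21 km.

2.21 km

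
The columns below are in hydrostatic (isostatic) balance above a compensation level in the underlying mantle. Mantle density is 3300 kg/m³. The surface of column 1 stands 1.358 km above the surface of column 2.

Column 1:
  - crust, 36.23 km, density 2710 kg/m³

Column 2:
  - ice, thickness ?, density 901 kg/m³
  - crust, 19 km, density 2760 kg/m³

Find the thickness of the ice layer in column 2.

2.77 km

Take the compensation level at the base of the deeper column (depth z_c below the surface of column 1) and equate Σ ρ_i t_i down to z_c; mantle fills any gap and the z_c terms cancel.
Column 1: 36.23×2710 + (z_c − 36.23)×3300
Column 2: 1.358×0 + x×901 + 19×2760 + (z_c − 1.358 − 19 − x)×3300
The z_c×3300 term appears on both sides and cancels. Collect the known terms of each column as K = Σ(ρt)_known − 3300 × (depth of known layers): K_1 = 98183.3 − 3300×36.23 = −21375.7; K_2 = 52440 − 3300×(1.358 + 19) = −14741.4.
Balance: K_1 = K_2 − x×(3300 − 901), so x = (K_2 − K_1)/(3300 − 901) = 6634.3/2399 = 2.77 km.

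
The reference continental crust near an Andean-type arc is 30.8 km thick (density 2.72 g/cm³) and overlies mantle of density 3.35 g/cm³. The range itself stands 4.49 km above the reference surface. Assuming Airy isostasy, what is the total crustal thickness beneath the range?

Root depth r = h ρ_c / (ρ_m − ρ_c) = 4.49 km × 2.72 / 0.63 = 19.39 km.
Total thickness = T + h + r = 30.8 km + 4.49 km + 19.39 km = 54.7 km.

54.7 km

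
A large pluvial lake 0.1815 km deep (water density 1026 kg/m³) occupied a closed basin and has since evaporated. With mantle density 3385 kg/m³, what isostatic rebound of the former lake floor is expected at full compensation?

0.055 km

u = d ρ_w/ρ_m = 0.1815 km × 1026/3385 = 0.055 km.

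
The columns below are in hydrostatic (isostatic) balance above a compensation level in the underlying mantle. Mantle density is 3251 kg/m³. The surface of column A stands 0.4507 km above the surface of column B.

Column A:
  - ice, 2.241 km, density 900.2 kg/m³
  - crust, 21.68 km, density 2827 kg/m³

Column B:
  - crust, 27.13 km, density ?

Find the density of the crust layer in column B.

2770 kg/m³

Take the compensation level at the base of the deeper column (depth z_c below the surface of column A) and equate Σ ρ_i t_i down to z_c; mantle fills any gap and the z_c terms cancel.
Column A: 2.241×900.2 + 21.68×2827 + (z_c − 23.921)×3251
Column B: 0.4507×0 + 27.13×ρ + (z_c − 0.4507 − 27.13)×3251
The z_c×3251 term appears on both sides and cancels. Collect the known terms of each column as K = Σ(ρt)_known − 3251 × (depth of known layers): K_A = 63306.7082 − 3251×23.921 = −14460.4628; K_B = 0 − 3251×(0.4507 + 27.13) = −89664.8557.
Balance: K_A = K_B + 27.13×ρ, so ρ = (K_A − K_B)/27.13 = 75204.4/27.13 = 2770 kg/m³.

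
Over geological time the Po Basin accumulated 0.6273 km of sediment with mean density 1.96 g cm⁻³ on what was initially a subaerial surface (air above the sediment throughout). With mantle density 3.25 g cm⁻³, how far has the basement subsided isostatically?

Subaerial load: s = t ρ_sed / ρ_m = 0.6273 km × 1.96/3.25 = 0.378 km.

0.378 km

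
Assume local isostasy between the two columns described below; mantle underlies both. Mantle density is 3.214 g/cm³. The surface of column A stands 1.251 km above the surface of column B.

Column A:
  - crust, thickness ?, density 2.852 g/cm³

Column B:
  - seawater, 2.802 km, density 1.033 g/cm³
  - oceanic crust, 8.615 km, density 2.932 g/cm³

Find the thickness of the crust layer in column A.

Take the compensation level at the base of the deeper column (depth z_c below the surface of column A) and equate Σ ρ_i t_i down to z_c; mantle fills any gap and the z_c terms cancel.
Column A: x×2.852 + (z_c − 0 − x)×3.214
Column B: 1.251×0 + 2.802×1.033 + 8.615×2.932 + (z_c − 1.251 − 11.417)×3.214
The z_c×3.214 term appears on both sides and cancels. Collect the known terms of each column as K = Σ(ρt)_known − 3.214 × (depth of known layers): K_A = 0 − 3.214×0 = 0; K_B = 28.153646 − 3.214×(1.251 + 11.417) = −12.561306.
Balance: K_A − x×(3.214 − 2.852) = K_B, so x = (K_A − K_B)/(3.214 − 2.852) = 12.5613/0.362 = 34.7 km.

34.7 km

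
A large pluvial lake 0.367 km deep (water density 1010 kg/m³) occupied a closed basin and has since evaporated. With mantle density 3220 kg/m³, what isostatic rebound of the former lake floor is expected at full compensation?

u = d ρ_w/ρ_m = 0.367 km × 1010/3220 = 0.115 km.

0.115 km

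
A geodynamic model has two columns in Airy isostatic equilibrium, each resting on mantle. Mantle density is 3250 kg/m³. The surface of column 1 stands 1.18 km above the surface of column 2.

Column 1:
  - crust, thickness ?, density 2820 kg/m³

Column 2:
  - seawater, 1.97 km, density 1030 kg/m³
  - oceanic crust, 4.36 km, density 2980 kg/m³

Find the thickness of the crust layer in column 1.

21.8 km

Take the compensation level at the base of the deeper column (depth z_c below the surface of column 1) and equate Σ ρ_i t_i down to z_c; mantle fills any gap and the z_c terms cancel.
Column 1: x×2820 + (z_c − 0 − x)×3250
Column 2: 1.18×0 + 1.97×1030 + 4.36×2980 + (z_c − 1.18 − 6.33)×3250
The z_c×3250 term appears on both sides and cancels. Collect the known terms of each column as K = Σ(ρt)_known − 3250 × (depth of known layers): K_1 = 0 − 3250×0 = 0; K_2 = 15021.9 − 3250×(1.18 + 6.33) = −9385.6.
Balance: K_1 − x×(3250 − 2820) = K_2, so x = (K_1 − K_2)/(3250 − 2820) = 9385.6/430 = 21.8 km.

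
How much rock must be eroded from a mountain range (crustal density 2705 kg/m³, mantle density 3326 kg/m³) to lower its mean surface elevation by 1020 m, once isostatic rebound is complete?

5460 m

Net drop Δ = e − u = e − e ρ_c/ρ_m = e (ρ_m − ρ_c)/ρ_m.
e = Δ ρ_m/(ρ_m − ρ_c) = 1020 m × 3326/621 = 5460 m.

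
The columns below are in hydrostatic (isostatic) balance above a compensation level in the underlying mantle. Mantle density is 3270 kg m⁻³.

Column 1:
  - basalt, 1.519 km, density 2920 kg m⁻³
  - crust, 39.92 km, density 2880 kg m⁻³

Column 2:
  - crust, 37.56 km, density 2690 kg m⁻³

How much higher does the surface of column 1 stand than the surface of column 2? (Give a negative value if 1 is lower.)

−1.74 km

For any compensation level in the mantle, the mantle terms cancel and isostasy reduces to e = (Σt_1 − Σt_2) − (Σ(ρt)_1 − Σ(ρt)_2) / ρ_m.
Σt_1 = 41.439 km; Σt_2 = 37.56 km; Σ(ρt)_1 = 119405.08; Σ(ρt)_2 = 101036.4 (in km·kg m⁻³).
e = (41.439 − 37.56) − (119405.08 − 101036.4) / 3270 = −1.74 km.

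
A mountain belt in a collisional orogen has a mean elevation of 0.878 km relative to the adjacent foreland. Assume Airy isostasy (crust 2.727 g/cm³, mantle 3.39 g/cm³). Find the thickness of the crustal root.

3.61 km

Isostatic balance requires: the weight of the topography is balanced by the buoyancy of the root, ρ_c h = (ρ_m − ρ_c) r.
r = h · ρ_c / (ρ_m − ρ_c) = 0.878 km × 2.727 / (3.39 − 2.727) = 3.61 km.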